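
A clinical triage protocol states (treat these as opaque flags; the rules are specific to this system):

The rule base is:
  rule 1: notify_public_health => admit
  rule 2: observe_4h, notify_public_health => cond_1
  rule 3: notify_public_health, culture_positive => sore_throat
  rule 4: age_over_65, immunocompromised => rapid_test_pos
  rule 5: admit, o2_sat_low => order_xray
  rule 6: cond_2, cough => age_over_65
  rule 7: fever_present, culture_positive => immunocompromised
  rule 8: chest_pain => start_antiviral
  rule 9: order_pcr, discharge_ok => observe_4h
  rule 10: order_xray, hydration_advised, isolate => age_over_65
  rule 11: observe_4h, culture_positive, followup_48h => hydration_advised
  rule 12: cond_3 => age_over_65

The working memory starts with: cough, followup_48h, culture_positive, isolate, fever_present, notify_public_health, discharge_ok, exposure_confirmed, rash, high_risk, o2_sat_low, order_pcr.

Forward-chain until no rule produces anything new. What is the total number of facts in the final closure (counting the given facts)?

Round 1 — rule 1, rule 3, rule 7, rule 9, derive admit, sore_throat, immunocompromised, observe_4h.
Round 2 — rule 2, rule 5, rule 11, derive cond_1, order_xray, hydration_advised.
Round 3 — rule 10, derive age_over_65.
Round 4 — rule 4, derive rapid_test_pos.
Closure: {admit, age_over_65, cond_1, cough, culture_positive, discharge_ok, exposure_confirmed, fever_present, followup_48h, high_risk, hydration_advised, immunocompromised, isolate, notify_public_health, o2_sat_low, observe_4h, order_pcr, order_xray, rapid_test_pos, rash, sore_throat} — 21 facts.

21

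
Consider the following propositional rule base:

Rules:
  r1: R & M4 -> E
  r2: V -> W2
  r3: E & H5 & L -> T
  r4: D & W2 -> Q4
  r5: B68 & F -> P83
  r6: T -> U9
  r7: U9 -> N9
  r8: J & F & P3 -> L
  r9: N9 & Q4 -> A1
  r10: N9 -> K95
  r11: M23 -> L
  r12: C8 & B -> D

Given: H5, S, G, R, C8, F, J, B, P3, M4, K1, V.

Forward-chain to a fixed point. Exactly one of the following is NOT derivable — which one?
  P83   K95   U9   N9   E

Round 1: r1 [R & M4 -> E]; r2 [V -> W2]; r8 [J & F & P3 -> L]; r12 [C8 & B -> D]. Adds E, W2, L, D.
Round 2: r3 [E & H5 & L -> T]; r4 [D & W2 -> Q4]. Adds T, Q4.
Round 3: r6 [T -> U9]. Adds U9.
Round 4: r7 [U9 -> N9]. Adds N9.
Round 5: r9 [N9 & Q4 -> A1]; r10 [N9 -> K95]. Adds A1, K95.
Derived: E (round 1), N9 (round 4), K95 (round 5), U9 (round 3). P83 never appears in any round.

P83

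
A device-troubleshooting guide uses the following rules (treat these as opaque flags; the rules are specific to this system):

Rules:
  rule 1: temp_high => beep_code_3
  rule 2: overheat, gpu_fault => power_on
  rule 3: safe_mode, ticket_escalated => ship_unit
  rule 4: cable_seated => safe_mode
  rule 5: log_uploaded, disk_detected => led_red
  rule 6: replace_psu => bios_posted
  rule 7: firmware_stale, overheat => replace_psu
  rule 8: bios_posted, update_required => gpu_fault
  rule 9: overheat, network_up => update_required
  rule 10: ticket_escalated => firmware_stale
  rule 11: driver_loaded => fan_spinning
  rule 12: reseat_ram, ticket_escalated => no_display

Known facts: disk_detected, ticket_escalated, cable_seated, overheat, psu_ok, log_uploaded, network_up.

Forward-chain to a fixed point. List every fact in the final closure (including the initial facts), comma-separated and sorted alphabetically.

Round 1 — rule 4, rule 5, rule 9, rule 10, derive safe_mode, led_red, update_required, firmware_stale.
Round 2 — rule 3, rule 7, derive ship_unit, replace_psu.
Round 3 — rule 6, derive bios_posted.
Round 4 — rule 8, derive gpu_fault.
Round 5 — rule 2, derive power_on.

bios_posted, cable_seated, disk_detected, firmware_stale, gpu_fault, led_red, log_uploaded, network_up, overheat, power_on, psu_ok, replace_psu, safe_mode, ship_unit, ticket_escalated, update_required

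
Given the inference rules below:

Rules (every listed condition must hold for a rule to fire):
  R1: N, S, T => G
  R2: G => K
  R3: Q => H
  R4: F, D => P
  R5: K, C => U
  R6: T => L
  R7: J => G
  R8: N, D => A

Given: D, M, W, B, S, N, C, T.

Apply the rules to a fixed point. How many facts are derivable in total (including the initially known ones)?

13

[1] R1 [N, S, T => G]; R6 [T => L]; R8 [N, D => A]. ⇒ new: G, L, A.
[2] R2 [G => K]. ⇒ new: K.
[3] R5 [K, C => U]. ⇒ new: U.
Closure: {A, B, C, D, G, K, L, M, N, S, T, U, W} — 13 facts.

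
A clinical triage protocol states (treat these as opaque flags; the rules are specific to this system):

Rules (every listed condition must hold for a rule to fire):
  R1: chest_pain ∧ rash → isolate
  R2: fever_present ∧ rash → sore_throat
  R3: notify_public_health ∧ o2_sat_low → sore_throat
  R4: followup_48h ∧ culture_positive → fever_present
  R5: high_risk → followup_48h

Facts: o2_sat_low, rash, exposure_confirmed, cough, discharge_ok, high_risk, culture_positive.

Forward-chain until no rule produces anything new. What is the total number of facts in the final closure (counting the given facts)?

[1] R5 [high_risk → followup_48h]. ⇒ new: followup_48h.
[2] R4 [followup_48h ∧ culture_positive → fever_present]. ⇒ new: fever_present.
[3] R2 [fever_present ∧ rash → sore_throat]. ⇒ new: sore_throat.
Closure: {cough, culture_positive, discharge_ok, exposure_confirmed, fever_present, followup_48h, high_risk, o2_sat_low, rash, sore_throat} — 10 facts.

10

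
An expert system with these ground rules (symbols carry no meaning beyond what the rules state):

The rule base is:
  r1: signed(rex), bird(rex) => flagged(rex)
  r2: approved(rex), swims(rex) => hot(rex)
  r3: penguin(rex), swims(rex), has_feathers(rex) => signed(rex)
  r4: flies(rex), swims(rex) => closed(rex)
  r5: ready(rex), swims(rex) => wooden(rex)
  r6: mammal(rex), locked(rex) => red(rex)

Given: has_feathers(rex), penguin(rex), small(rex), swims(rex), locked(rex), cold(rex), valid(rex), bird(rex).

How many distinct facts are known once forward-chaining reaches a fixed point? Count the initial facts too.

10

Round 1 — r3, derive signed(rex).
Round 2 — r1, derive flagged(rex).
Closure: {bird(rex), cold(rex), flagged(rex), has_feathers(rex), locked(rex), penguin(rex), signed(rex), small(rex), swims(rex), valid(rex)} — 10 facts.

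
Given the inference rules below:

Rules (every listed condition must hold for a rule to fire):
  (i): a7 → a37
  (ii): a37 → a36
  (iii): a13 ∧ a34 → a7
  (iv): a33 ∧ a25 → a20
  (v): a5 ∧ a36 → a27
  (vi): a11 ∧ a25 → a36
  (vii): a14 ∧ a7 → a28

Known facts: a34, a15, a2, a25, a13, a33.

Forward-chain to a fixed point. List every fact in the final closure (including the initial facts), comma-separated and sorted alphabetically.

Round 1: (iii) [a13 ∧ a34 → a7]; (iv) [a33 ∧ a25 → a20]. Adds a7, a20.
Round 2: (i) [a7 → a37]. Adds a37.
Round 3: (ii) [a37 → a36]. Adds a36.

a13, a15, a2, a20, a25, a33, a34, a36, a37, a7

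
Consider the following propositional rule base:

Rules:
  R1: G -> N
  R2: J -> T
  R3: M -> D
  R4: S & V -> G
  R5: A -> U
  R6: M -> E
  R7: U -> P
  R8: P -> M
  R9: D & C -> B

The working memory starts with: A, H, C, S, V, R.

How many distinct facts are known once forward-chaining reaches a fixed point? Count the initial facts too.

14

Round 1 — R4, R5, derive G, U.
Round 2 — R1, R7, derive N, P.
Round 3 — R8, derive M.
Round 4 — R3, R6, derive D, E.
Round 5 — R9, derive B.
Closure: {A, B, C, D, E, G, H, M, N, P, R, S, U, V} — 14 facts.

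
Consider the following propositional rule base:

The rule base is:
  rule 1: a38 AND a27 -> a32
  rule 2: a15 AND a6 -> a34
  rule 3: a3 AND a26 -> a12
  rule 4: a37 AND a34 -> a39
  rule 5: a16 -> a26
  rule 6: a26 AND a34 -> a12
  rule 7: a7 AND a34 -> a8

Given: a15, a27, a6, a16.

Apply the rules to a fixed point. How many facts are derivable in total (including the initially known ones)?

Round 1: rule 2 [a15 AND a6 -> a34]; rule 5 [a16 -> a26]. Adds a34, a26.
Round 2: rule 6 [a26 AND a34 -> a12]. Adds a12.
Closure: {a12, a15, a16, a26, a27, a34, a6} — 7 facts.

7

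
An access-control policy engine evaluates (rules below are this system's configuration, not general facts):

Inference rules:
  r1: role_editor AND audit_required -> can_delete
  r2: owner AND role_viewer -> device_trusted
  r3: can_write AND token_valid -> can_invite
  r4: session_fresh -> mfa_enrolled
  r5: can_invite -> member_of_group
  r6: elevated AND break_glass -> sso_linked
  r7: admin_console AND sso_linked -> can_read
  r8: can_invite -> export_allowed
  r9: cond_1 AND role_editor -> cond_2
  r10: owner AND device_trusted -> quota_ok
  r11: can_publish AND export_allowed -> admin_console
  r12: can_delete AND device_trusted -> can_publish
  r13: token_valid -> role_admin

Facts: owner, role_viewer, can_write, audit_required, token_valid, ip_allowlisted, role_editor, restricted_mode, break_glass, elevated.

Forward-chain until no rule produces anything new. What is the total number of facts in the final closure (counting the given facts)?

21

Round 1: r1 [role_editor AND audit_required -> can_delete]; r2 [owner AND role_viewer -> device_trusted]; r3 [can_write AND token_valid -> can_invite]; r6 [elevated AND break_glass -> sso_linked]; r13 [token_valid -> role_admin]. Adds can_delete, device_trusted, can_invite, sso_linked, role_admin.
Round 2: r5 [can_invite -> member_of_group]; r8 [can_invite -> export_allowed]; r10 [owner AND device_trusted -> quota_ok]; r12 [can_delete AND device_trusted -> can_publish]. Adds member_of_group, export_allowed, quota_ok, can_publish.
Round 3: r11 [can_publish AND export_allowed -> admin_console]. Adds admin_console.
Round 4: r7 [admin_console AND sso_linked -> can_read]. Adds can_read.
Closure: {admin_console, audit_required, break_glass, can_delete, can_invite, can_publish, can_read, can_write, device_trusted, elevated, export_allowed, ip_allowlisted, member_of_group, owner, quota_ok, restricted_mode, role_admin, role_editor, role_viewer, sso_linked, token_valid} — 21 facts.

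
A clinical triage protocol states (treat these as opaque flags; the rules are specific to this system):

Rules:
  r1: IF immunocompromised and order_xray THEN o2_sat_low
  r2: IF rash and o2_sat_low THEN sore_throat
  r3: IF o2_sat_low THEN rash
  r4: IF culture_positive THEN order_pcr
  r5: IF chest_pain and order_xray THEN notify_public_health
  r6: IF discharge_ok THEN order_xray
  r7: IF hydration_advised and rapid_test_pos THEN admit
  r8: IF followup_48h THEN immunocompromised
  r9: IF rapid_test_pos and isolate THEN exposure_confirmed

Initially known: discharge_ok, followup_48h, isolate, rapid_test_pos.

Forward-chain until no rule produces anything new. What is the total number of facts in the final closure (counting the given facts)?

10

Round 1 — r6, r8, r9, derive order_xray, immunocompromised, exposure_confirmed.
Round 2 — r1, derive o2_sat_low.
Round 3 — r3, derive rash.
Round 4 — r2, derive sore_throat.
Closure: {discharge_ok, exposure_confirmed, followup_48h, immunocompromised, isolate, o2_sat_low, order_xray, rapid_test_pos, rash, sore_throat} — 10 facts.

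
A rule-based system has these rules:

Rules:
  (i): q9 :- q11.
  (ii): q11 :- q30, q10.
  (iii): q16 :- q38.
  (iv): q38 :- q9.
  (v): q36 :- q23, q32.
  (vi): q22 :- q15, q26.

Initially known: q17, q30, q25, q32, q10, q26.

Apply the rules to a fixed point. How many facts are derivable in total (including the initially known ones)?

10

Round 1: (ii) [q11 :- q30, q10.]. New: q11.
Round 2: (i) [q9 :- q11.]. New: q9.
Round 3: (iv) [q38 :- q9.]. New: q38.
Round 4: (iii) [q16 :- q38.]. New: q16.
Closure: {q10, q11, q16, q17, q25, q26, q30, q32, q38, q9} — 10 facts.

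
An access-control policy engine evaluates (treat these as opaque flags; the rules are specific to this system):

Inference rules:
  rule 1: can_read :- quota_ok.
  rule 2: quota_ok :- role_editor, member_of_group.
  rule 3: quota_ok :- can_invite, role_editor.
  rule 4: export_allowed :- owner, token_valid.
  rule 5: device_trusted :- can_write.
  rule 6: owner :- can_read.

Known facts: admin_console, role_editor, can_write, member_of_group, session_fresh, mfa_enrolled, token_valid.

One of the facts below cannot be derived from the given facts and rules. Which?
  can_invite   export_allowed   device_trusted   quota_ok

[1] rule 2 [quota_ok :- role_editor, member_of_group.]; rule 5 [device_trusted :- can_write.]. ⇒ new: quota_ok, device_trusted.
[2] rule 1 [can_read :- quota_ok.]. ⇒ new: can_read.
[3] rule 6 [owner :- can_read.]. ⇒ new: owner.
[4] rule 4 [export_allowed :- owner, token_valid.]. ⇒ new: export_allowed.
Derived: device_trusted (round 1), quota_ok (round 1), export_allowed (round 4). can_invite never appears in any round.

can_invite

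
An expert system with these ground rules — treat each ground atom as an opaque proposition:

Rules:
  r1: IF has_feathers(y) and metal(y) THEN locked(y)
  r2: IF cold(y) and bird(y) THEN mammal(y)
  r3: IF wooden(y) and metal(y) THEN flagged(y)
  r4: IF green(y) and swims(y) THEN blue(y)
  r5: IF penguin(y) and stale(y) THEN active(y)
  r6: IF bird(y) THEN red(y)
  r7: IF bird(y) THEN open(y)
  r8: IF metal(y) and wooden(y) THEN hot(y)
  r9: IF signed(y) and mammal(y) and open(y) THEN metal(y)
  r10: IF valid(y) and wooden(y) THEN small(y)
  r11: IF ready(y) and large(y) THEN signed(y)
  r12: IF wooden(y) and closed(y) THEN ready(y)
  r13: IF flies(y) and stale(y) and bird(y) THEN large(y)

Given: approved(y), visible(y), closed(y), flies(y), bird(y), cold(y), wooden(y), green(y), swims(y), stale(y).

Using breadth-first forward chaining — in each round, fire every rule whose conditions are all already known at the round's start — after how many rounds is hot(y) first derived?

Round 1: r2 [IF cold(y) and bird(y) THEN mammal(y)]; r4 [IF green(y) and swims(y) THEN blue(y)]; r6 [IF bird(y) THEN red(y)]; r7 [IF bird(y) THEN open(y)]; r12 [IF wooden(y) and closed(y) THEN ready(y)]; r13 [IF flies(y) and stale(y) and bird(y) THEN large(y)]. Adds mammal(y), blue(y), red(y), open(y), ready(y), large(y).
Round 2: r11 [IF ready(y) and large(y) THEN signed(y)]. Adds signed(y).
Round 3: r9 [IF signed(y) and mammal(y) and open(y) THEN metal(y)]. Adds metal(y).
Round 4: r3 [IF wooden(y) and metal(y) THEN flagged(y)]; r8 [IF metal(y) and wooden(y) THEN hot(y)]. Adds flagged(y), hot(y).
hot(y) first appears in round 4.

4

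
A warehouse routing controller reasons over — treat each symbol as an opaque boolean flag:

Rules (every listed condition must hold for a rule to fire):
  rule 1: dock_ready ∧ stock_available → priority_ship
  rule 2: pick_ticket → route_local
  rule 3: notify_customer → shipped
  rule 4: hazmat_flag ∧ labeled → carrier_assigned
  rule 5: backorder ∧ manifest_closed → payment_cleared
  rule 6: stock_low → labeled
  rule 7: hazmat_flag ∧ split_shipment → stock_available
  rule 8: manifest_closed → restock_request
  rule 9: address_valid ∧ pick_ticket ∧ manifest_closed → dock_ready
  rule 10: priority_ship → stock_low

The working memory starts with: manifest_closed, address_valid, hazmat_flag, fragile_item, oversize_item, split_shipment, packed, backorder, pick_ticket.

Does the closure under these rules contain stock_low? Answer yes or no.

Round 1: rule 2 [pick_ticket → route_local]; rule 5 [backorder ∧ manifest_closed → payment_cleared]; rule 7 [hazmat_flag ∧ split_shipment → stock_available]; rule 8 [manifest_closed → restock_request]; rule 9 [address_valid ∧ pick_ticket ∧ manifest_closed → dock_ready]. New: route_local, payment_cleared, stock_available, restock_request, dock_ready.
Round 2: rule 1 [dock_ready ∧ stock_available → priority_ship]. New: priority_ship.
Round 3: rule 10 [priority_ship → stock_low]. New: stock_low.
Round 4: rule 6 [stock_low → labeled]. New: labeled.
Round 5: rule 4 [hazmat_flag ∧ labeled → carrier_assigned]. New: carrier_assigned.
stock_low appears in round 3, so it is derivable.

yes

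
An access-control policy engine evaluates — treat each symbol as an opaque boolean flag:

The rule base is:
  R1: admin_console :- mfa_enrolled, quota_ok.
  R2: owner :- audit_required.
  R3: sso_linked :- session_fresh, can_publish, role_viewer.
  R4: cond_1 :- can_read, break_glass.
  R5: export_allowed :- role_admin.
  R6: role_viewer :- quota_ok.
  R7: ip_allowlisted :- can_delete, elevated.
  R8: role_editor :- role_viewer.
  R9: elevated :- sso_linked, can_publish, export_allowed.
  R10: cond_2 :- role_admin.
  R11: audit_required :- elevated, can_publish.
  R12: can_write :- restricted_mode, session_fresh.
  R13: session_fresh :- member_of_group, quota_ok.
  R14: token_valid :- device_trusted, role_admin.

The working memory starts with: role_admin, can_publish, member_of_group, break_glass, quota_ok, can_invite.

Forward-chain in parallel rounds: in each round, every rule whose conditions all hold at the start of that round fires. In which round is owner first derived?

5

Round 1: R5 [export_allowed :- role_admin.]; R6 [role_viewer :- quota_ok.]; R10 [cond_2 :- role_admin.]; R13 [session_fresh :- member_of_group, quota_ok.]. Adds export_allowed, role_viewer, cond_2, session_fresh.
Round 2: R3 [sso_linked :- session_fresh, can_publish, role_viewer.]; R8 [role_editor :- role_viewer.]. Adds sso_linked, role_editor.
Round 3: R9 [elevated :- sso_linked, can_publish, export_allowed.]. Adds elevated.
Round 4: R11 [audit_required :- elevated, can_publish.]. Adds audit_required.
Round 5: R2 [owner :- audit_required.]. Adds owner.
owner first appears in round 5.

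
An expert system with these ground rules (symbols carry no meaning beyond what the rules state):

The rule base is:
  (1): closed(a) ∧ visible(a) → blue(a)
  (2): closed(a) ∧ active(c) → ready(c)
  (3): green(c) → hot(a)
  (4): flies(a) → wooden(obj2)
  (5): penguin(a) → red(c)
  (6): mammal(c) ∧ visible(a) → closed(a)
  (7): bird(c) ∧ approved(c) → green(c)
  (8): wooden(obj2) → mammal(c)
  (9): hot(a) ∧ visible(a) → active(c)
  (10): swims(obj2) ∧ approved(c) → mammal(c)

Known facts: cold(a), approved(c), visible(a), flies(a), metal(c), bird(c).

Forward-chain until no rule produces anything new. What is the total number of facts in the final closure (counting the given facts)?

Round 1: (4) [flies(a) → wooden(obj2)]; (7) [bird(c) ∧ approved(c) → green(c)]. New: wooden(obj2), green(c).
Round 2: (3) [green(c) → hot(a)]; (8) [wooden(obj2) → mammal(c)]. New: hot(a), mammal(c).
Round 3: (6) [mammal(c) ∧ visible(a) → closed(a)]; (9) [hot(a) ∧ visible(a) → active(c)]. New: closed(a), active(c).
Round 4: (1) [closed(a) ∧ visible(a) → blue(a)]; (2) [closed(a) ∧ active(c) → ready(c)]. New: blue(a), ready(c).
Closure: {active(c), approved(c), bird(c), blue(a), closed(a), cold(a), flies(a), green(c), hot(a), mammal(c), metal(c), ready(c), visible(a), wooden(obj2)} — 14 facts.

14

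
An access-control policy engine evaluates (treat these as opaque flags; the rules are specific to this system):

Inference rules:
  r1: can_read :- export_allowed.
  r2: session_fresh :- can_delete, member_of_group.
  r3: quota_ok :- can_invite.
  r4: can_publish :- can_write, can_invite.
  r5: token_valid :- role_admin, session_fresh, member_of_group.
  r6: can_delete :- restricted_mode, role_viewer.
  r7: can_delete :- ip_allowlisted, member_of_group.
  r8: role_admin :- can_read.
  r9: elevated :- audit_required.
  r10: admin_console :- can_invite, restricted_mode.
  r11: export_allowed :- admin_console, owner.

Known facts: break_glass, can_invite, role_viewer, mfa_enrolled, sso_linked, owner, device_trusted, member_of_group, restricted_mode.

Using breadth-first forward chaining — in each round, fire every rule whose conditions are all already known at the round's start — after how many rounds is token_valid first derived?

5

Round 1 — r3, r6, r10, derive quota_ok, can_delete, admin_console.
Round 2 — r2, r11, derive session_fresh, export_allowed.
Round 3 — r1, derive can_read.
Round 4 — r8, derive role_admin.
Round 5 — r5, derive token_valid.
token_valid first appears in round 5.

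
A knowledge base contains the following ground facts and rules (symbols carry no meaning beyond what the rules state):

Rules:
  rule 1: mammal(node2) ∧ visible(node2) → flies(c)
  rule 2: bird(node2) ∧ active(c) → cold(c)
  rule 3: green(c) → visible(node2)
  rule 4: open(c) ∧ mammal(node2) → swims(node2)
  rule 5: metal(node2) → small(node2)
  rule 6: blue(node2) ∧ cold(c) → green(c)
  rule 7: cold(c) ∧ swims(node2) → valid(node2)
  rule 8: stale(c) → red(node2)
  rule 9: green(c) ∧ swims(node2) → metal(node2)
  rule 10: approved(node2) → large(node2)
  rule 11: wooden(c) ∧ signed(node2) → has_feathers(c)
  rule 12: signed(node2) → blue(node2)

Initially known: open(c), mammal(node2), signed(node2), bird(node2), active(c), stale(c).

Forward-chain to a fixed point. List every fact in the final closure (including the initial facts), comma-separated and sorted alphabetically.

Round 1 fires rule 2, rule 4, rule 8, rule 12, giving cold(c), swims(node2), red(node2), blue(node2).
Round 2 fires rule 6, rule 7, giving green(c), valid(node2).
Round 3 fires rule 3, rule 9, giving visible(node2), metal(node2).
Round 4 fires rule 1, rule 5, giving flies(c), small(node2).

active(c), bird(node2), blue(node2), cold(c), flies(c), green(c), mammal(node2), metal(node2), open(c), red(node2), signed(node2), small(node2), stale(c), swims(node2), valid(node2), visible(node2)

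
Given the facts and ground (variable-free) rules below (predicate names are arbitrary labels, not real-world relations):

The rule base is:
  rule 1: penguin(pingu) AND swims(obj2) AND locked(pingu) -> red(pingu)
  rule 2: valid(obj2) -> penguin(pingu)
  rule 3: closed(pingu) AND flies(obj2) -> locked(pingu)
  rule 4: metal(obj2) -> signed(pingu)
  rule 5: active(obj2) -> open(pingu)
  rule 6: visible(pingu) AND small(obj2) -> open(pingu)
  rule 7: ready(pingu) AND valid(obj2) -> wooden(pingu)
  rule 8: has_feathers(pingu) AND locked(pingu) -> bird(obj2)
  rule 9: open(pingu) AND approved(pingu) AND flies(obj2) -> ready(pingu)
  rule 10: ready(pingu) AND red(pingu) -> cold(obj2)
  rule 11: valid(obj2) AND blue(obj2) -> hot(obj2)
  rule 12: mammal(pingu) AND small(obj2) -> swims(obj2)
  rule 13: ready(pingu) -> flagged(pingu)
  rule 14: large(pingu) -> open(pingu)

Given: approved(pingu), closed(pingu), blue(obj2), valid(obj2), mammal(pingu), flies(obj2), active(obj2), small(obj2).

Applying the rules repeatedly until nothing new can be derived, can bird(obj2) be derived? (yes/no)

Round 1: rule 2 [valid(obj2) -> penguin(pingu)]; rule 3 [closed(pingu) AND flies(obj2) -> locked(pingu)]; rule 5 [active(obj2) -> open(pingu)]; rule 11 [valid(obj2) AND blue(obj2) -> hot(obj2)]; rule 12 [mammal(pingu) AND small(obj2) -> swims(obj2)]. Adds penguin(pingu), locked(pingu), open(pingu), hot(obj2), swims(obj2).
Round 2: rule 1 [penguin(pingu) AND swims(obj2) AND locked(pingu) -> red(pingu)]; rule 9 [open(pingu) AND approved(pingu) AND flies(obj2) -> ready(pingu)]. Adds red(pingu), ready(pingu).
Round 3: rule 7 [ready(pingu) AND valid(obj2) -> wooden(pingu)]; rule 10 [ready(pingu) AND red(pingu) -> cold(obj2)]; rule 13 [ready(pingu) -> flagged(pingu)]. Adds wooden(pingu), cold(obj2), flagged(pingu).
Fixed point reached. bird(obj2) is concluded only by rule 8; rule 8 needs has_feathers(pingu) (never derived).

no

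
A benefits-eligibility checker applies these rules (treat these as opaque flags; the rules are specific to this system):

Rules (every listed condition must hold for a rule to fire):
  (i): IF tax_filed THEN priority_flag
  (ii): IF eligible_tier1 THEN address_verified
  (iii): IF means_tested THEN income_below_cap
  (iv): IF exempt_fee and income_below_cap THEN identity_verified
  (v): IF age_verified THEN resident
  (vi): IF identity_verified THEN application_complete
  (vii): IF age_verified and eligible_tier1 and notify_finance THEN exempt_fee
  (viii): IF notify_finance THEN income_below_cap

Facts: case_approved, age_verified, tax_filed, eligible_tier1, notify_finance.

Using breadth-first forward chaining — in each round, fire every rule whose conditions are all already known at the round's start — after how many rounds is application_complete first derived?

3

Round 1: (i) [IF tax_filed THEN priority_flag]; (ii) [IF eligible_tier1 THEN address_verified]; (v) [IF age_verified THEN resident]; (vii) [IF age_verified and eligible_tier1 and notify_finance THEN exempt_fee]; (viii) [IF notify_finance THEN income_below_cap]. Adds priority_flag, address_verified, resident, exempt_fee, income_below_cap.
Round 2: (iv) [IF exempt_fee and income_below_cap THEN identity_verified]. Adds identity_verified.
Round 3: (vi) [IF identity_verified THEN application_complete]. Adds application_complete.
application_complete first appears in round 3.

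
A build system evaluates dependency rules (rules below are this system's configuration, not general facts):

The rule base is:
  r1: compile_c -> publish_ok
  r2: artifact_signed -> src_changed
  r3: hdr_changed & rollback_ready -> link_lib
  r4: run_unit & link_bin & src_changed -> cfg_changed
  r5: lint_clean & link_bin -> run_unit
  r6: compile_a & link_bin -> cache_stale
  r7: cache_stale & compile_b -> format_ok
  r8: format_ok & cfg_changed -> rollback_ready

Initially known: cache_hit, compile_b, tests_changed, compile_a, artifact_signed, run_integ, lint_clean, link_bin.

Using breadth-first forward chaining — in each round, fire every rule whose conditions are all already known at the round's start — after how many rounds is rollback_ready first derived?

Round 1 fires r2, r5, r6, giving src_changed, run_unit, cache_stale.
Round 2 fires r4, r7, giving cfg_changed, format_ok.
Round 3 fires r8, giving rollback_ready.
rollback_ready first appears in round 3.

3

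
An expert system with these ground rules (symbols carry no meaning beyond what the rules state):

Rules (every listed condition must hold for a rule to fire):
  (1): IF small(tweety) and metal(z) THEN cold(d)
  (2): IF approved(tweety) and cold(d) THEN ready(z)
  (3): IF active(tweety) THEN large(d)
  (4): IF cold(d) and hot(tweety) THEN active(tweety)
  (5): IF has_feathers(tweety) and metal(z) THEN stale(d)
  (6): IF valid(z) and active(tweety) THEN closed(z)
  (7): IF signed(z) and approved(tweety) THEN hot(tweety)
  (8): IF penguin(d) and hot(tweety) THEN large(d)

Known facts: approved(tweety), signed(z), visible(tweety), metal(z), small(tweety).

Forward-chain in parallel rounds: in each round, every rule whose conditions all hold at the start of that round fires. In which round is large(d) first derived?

3

Round 1 — (1), (7), derive cold(d), hot(tweety).
Round 2 — (2), (4), derive ready(z), active(tweety).
Round 3 — (3), derive large(d).
large(d) first appears in round 3.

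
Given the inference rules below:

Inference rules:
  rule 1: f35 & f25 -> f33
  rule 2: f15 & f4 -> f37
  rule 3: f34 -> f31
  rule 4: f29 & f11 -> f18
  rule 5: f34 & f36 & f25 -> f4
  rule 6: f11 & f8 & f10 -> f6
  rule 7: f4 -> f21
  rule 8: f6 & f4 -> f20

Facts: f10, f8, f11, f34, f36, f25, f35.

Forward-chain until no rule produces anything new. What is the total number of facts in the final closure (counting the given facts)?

Round 1: rule 1 [f35 & f25 -> f33]; rule 3 [f34 -> f31]; rule 5 [f34 & f36 & f25 -> f4]; rule 6 [f11 & f8 & f10 -> f6]. New: f33, f31, f4, f6.
Round 2: rule 7 [f4 -> f21]; rule 8 [f6 & f4 -> f20]. New: f21, f20.
Closure: {f10, f11, f20, f21, f25, f31, f33, f34, f35, f36, f4, f6, f8} — 13 facts.

13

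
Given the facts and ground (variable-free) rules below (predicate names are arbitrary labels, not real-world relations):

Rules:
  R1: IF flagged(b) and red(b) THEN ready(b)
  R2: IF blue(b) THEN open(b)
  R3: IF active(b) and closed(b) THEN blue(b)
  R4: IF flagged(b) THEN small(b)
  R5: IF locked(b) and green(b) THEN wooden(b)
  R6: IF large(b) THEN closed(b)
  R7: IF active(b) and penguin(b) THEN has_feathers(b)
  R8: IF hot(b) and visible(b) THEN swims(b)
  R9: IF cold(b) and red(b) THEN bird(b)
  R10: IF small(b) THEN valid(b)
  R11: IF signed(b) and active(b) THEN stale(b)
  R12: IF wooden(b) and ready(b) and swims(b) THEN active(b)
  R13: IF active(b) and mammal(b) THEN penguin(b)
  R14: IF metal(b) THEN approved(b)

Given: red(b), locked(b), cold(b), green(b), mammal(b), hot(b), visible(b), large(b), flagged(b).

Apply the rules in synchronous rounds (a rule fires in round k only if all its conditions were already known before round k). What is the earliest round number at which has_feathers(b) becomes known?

Round 1: R1 [IF flagged(b) and red(b) THEN ready(b)]; R4 [IF flagged(b) THEN small(b)]; R5 [IF locked(b) and green(b) THEN wooden(b)]; R6 [IF large(b) THEN closed(b)]; R8 [IF hot(b) and visible(b) THEN swims(b)]; R9 [IF cold(b) and red(b) THEN bird(b)]. Adds ready(b), small(b), wooden(b), closed(b), swims(b), bird(b).
Round 2: R10 [IF small(b) THEN valid(b)]; R12 [IF wooden(b) and ready(b) and swims(b) THEN active(b)]. Adds valid(b), active(b).
Round 3: R3 [IF active(b) and closed(b) THEN blue(b)]; R13 [IF active(b) and mammal(b) THEN penguin(b)]. Adds blue(b), penguin(b).
Round 4: R2 [IF blue(b) THEN open(b)]; R7 [IF active(b) and penguin(b) THEN has_feathers(b)]. Adds open(b), has_feathers(b).
has_feathers(b) first appears in round 4.

4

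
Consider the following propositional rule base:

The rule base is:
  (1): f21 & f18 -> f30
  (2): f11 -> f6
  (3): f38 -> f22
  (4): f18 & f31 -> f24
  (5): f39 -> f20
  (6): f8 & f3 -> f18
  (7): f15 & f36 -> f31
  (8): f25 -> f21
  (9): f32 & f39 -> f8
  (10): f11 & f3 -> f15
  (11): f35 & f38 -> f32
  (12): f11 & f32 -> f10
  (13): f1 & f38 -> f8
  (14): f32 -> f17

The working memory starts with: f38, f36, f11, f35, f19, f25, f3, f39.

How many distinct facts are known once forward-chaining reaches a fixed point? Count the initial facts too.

21

Round 1 — (2), (3), (5), (8), (10), (11), derive f6, f22, f20, f21, f15, f32.
Round 2 — (7), (9), (12), (14), derive f31, f8, f10, f17.
Round 3 — (6), derive f18.
Round 4 — (1), (4), derive f30, f24.
Closure: {f10, f11, f15, f17, f18, f19, f20, f21, f22, f24, f25, f3, f30, f31, f32, f35, f36, f38, f39, f6, f8} — 21 facts.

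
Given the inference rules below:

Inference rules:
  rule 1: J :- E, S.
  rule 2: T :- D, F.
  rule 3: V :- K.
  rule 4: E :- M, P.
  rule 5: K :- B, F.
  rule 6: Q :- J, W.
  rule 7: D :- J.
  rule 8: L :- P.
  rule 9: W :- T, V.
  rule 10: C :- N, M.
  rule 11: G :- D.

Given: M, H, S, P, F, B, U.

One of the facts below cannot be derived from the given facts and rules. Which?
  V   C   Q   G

C

[1] rule 4 [E :- M, P.]; rule 5 [K :- B, F.]; rule 8 [L :- P.]. ⇒ new: E, K, L.
[2] rule 1 [J :- E, S.]; rule 3 [V :- K.]. ⇒ new: J, V.
[3] rule 7 [D :- J.]. ⇒ new: D.
[4] rule 2 [T :- D, F.]; rule 11 [G :- D.]. ⇒ new: T, G.
[5] rule 9 [W :- T, V.]. ⇒ new: W.
[6] rule 6 [Q :- J, W.]. ⇒ new: Q.
Derived: G (round 4), Q (round 6), V (round 2). C never appears in any round.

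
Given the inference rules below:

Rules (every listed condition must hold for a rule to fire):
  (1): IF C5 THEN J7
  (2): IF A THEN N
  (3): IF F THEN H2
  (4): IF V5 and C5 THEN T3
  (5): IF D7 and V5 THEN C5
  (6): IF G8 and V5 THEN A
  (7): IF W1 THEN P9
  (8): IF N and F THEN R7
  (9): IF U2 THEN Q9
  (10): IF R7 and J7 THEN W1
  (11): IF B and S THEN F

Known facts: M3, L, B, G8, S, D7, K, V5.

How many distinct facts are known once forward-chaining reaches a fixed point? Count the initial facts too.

Round 1 — (5), (6), (11), derive C5, A, F.
Round 2 — (1), (2), (3), (4), derive J7, N, H2, T3.
Round 3 — (8), derive R7.
Round 4 — (10), derive W1.
Round 5 — (7), derive P9.
Closure: {A, B, C5, D7, F, G8, H2, J7, K, L, M3, N, P9, R7, S, T3, V5, W1} — 18 facts.

18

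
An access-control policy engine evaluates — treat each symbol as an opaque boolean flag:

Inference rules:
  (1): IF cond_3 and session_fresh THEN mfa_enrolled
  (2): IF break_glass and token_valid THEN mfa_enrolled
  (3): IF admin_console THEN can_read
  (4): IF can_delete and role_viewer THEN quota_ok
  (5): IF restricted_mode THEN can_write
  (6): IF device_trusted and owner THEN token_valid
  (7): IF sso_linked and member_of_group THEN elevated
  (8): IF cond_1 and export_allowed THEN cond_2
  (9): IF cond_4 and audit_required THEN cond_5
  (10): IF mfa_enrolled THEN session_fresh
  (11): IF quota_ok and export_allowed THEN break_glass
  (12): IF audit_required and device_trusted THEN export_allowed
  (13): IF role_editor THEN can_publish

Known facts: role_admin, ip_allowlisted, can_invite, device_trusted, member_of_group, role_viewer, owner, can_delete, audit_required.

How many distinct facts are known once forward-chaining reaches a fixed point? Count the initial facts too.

15

Round 1 — (4), (6), (12), derive quota_ok, token_valid, export_allowed.
Round 2 — (11), derive break_glass.
Round 3 — (2), derive mfa_enrolled.
Round 4 — (10), derive session_fresh.
Closure: {audit_required, break_glass, can_delete, can_invite, device_trusted, export_allowed, ip_allowlisted, member_of_group, mfa_enrolled, owner, quota_ok, role_admin, role_viewer, session_fresh, token_valid} — 15 facts.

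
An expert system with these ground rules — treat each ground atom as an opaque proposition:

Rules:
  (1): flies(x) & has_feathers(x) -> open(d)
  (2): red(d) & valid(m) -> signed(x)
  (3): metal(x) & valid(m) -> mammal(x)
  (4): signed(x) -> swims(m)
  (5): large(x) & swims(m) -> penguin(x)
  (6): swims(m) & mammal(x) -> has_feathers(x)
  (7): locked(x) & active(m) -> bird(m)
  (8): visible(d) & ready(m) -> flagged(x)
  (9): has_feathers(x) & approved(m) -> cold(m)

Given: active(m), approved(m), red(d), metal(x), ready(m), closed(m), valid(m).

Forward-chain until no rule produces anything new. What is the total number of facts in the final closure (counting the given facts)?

Round 1: (2) [red(d) & valid(m) -> signed(x)]; (3) [metal(x) & valid(m) -> mammal(x)]. Adds signed(x), mammal(x).
Round 2: (4) [signed(x) -> swims(m)]. Adds swims(m).
Round 3: (6) [swims(m) & mammal(x) -> has_feathers(x)]. Adds has_feathers(x).
Round 4: (9) [has_feathers(x) & approved(m) -> cold(m)]. Adds cold(m).
Closure: {active(m), approved(m), closed(m), cold(m), has_feathers(x), mammal(x), metal(x), ready(m), red(d), signed(x), swims(m), valid(m)} — 12 facts.

12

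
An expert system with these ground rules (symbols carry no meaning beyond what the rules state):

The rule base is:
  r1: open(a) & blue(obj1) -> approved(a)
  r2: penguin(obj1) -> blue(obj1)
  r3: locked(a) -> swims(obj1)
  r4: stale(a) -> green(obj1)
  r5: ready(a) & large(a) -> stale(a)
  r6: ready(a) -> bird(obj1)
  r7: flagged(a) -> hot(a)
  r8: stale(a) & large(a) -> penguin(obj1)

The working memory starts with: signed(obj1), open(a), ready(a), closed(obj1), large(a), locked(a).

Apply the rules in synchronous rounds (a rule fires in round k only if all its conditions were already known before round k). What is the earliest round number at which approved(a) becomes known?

Round 1: r3 [locked(a) -> swims(obj1)]; r5 [ready(a) & large(a) -> stale(a)]; r6 [ready(a) -> bird(obj1)]. New: swims(obj1), stale(a), bird(obj1).
Round 2: r4 [stale(a) -> green(obj1)]; r8 [stale(a) & large(a) -> penguin(obj1)]. New: green(obj1), penguin(obj1).
Round 3: r2 [penguin(obj1) -> blue(obj1)]. New: blue(obj1).
Round 4: r1 [open(a) & blue(obj1) -> approved(a)]. New: approved(a).
approved(a) first appears in round 4.

4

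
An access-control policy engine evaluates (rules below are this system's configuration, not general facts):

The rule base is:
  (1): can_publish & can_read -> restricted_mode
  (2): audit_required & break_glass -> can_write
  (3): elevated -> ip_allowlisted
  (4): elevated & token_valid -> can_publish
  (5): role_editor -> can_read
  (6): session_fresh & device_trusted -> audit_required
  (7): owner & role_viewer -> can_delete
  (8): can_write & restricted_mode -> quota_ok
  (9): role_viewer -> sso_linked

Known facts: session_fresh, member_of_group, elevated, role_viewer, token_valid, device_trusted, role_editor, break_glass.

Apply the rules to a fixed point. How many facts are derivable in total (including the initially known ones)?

16

Round 1 — (3), (4), (5), (6), (9), derive ip_allowlisted, can_publish, can_read, audit_required, sso_linked.
Round 2 — (1), (2), derive restricted_mode, can_write.
Round 3 — (8), derive quota_ok.
Closure: {audit_required, break_glass, can_publish, can_read, can_write, device_trusted, elevated, ip_allowlisted, member_of_group, quota_ok, restricted_mode, role_editor, role_viewer, session_fresh, sso_linked, token_valid} — 16 facts.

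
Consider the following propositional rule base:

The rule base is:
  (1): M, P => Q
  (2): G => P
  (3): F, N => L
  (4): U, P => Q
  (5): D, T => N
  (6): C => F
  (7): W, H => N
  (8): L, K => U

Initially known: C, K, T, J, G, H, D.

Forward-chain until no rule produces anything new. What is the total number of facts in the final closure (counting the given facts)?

13

Round 1 — (2), (5), (6), derive P, N, F.
Round 2 — (3), derive L.
Round 3 — (8), derive U.
Round 4 — (4), derive Q.
Closure: {C, D, F, G, H, J, K, L, N, P, Q, T, U} — 13 facts.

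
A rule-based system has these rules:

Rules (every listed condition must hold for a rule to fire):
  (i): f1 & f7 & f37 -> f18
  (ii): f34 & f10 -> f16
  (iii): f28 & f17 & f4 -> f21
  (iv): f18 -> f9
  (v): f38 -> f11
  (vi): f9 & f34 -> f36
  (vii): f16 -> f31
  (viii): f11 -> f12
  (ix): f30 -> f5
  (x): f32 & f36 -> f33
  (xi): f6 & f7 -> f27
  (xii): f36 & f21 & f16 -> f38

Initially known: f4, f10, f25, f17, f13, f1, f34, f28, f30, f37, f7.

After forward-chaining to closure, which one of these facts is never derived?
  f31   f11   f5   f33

[1] (i) [f1 & f7 & f37 -> f18]; (ii) [f34 & f10 -> f16]; (iii) [f28 & f17 & f4 -> f21]; (ix) [f30 -> f5]. ⇒ new: f18, f16, f21, f5.
[2] (iv) [f18 -> f9]; (vii) [f16 -> f31]. ⇒ new: f9, f31.
[3] (vi) [f9 & f34 -> f36]. ⇒ new: f36.
[4] (xii) [f36 & f21 & f16 -> f38]. ⇒ new: f38.
[5] (v) [f38 -> f11]. ⇒ new: f11.
[6] (viii) [f11 -> f12]. ⇒ new: f12.
Derived: f5 (round 1), f31 (round 2), f11 (round 5). f33 never appears in any round.

f33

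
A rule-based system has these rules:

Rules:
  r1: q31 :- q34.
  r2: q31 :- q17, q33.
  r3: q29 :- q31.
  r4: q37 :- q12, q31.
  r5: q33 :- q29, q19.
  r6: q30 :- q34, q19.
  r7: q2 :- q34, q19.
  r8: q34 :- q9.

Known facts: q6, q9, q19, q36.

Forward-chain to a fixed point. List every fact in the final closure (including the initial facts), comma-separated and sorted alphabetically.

Round 1: r8 [q34 :- q9.]. New: q34.
Round 2: r1 [q31 :- q34.]; r6 [q30 :- q34, q19.]; r7 [q2 :- q34, q19.]. New: q31, q30, q2.
Round 3: r3 [q29 :- q31.]. New: q29.
Round 4: r5 [q33 :- q29, q19.]. New: q33.

q19, q2, q29, q30, q31, q33, q34, q36, q6, q9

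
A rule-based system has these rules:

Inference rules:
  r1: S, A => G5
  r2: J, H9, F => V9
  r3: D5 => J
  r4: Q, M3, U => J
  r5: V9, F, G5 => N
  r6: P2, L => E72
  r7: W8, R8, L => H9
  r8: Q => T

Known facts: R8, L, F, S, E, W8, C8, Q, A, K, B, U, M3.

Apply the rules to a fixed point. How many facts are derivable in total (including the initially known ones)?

19

[1] r1 [S, A => G5]; r4 [Q, M3, U => J]; r7 [W8, R8, L => H9]; r8 [Q => T]. ⇒ new: G5, J, H9, T.
[2] r2 [J, H9, F => V9]. ⇒ new: V9.
[3] r5 [V9, F, G5 => N]. ⇒ new: N.
Closure: {A, B, C8, E, F, G5, H9, J, K, L, M3, N, Q, R8, S, T, U, V9, W8} — 19 facts.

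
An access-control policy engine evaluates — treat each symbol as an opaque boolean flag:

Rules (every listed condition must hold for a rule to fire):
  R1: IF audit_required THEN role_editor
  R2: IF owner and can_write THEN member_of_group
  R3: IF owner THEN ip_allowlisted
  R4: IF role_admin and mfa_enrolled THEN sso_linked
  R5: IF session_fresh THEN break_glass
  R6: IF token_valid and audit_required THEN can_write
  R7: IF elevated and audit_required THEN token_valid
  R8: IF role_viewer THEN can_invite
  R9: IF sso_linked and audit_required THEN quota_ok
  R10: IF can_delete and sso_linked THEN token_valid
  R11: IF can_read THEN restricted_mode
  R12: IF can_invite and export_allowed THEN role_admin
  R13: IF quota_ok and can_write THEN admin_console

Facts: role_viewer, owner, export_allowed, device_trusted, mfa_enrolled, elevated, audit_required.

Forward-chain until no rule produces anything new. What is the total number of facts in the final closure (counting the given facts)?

Round 1 fires R1, R3, R7, R8, giving role_editor, ip_allowlisted, token_valid, can_invite.
Round 2 fires R6, R12, giving can_write, role_admin.
Round 3 fires R2, R4, giving member_of_group, sso_linked.
Round 4 fires R9, giving quota_ok.
Round 5 fires R13, giving admin_console.
Closure: {admin_console, audit_required, can_invite, can_write, device_trusted, elevated, export_allowed, ip_allowlisted, member_of_group, mfa_enrolled, owner, quota_ok, role_admin, role_editor, role_viewer, sso_linked, token_valid} — 17 facts.

17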